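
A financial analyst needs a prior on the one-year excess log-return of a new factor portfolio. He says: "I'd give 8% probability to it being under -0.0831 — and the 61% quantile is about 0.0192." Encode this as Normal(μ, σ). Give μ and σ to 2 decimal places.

μ = 0.00, σ = 0.06

For Normal(μ,σ), the p-quantile is μ + z_p·σ. Here z_{0.08} = -1.405, z_{0.61} = 0.2793.
So -0.0831 = μ − 1.405σ and 0.0192 = μ + 0.2793σ.
Subtracting: σ = (0.0192 − -0.0831)/(0.2793 − (-1.405)) = 0.06.
Then μ = -0.0831 − (-1.405)·0.06 = 0.00.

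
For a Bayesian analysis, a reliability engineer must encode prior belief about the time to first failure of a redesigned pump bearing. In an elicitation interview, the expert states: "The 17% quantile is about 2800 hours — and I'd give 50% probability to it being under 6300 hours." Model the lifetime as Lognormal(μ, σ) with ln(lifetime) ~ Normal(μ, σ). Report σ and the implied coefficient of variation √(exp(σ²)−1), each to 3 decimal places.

If T ~ Lognormal(μ,σ) then ln T ~ Normal(μ,σ), so the p-quantile of ln T is μ + z_p·σ.
ln(2800) = 7.937 and ln(6300) = 8.748; z_{0.17} = -0.9542, z_{0.5} = 0.
σ = (8.748 − 7.937)/(0 − (-0.9542)) = 0.850.
μ = 7.937 − (-0.9542)·0.850 = 8.748.
CV = √(exp(σ²)−1) = √(exp(0.7223)−1) = 1.029.

σ ≈ 0.850, CV ≈ 1.029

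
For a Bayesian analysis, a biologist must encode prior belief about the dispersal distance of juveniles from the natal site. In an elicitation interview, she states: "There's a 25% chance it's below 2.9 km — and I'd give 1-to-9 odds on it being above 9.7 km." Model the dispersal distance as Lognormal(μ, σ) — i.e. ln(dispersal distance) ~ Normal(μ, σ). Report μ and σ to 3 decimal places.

μ ≈ 1.481, σ ≈ 0.617

If T ~ Lognormal(μ,σ) then ln T ~ Normal(μ,σ), so the p-quantile of ln T is μ + z_p·σ.
ln(2.9) = 1.065 and ln(9.7) = 2.272; z_{0.25} = -0.6745, z_{0.9} = 1.282.
σ = (2.272 − 1.065)/(1.282 − (-0.6745)) = 0.617.
μ = 1.065 − (-0.6745)·0.617 = 1.481.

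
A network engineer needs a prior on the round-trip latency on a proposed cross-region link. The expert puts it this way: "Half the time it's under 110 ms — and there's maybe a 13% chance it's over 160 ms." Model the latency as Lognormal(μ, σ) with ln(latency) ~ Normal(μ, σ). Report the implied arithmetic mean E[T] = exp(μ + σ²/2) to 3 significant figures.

If T ~ Lognormal(μ,σ) then ln T ~ Normal(μ,σ), so the p-quantile of ln T is μ + z_p·σ.
ln(110) = 4.7 and ln(160) = 5.075; z_{0.5} = 0, z_{0.87} = 1.126.
σ = (5.075 − 4.7)/(1.126 − (0)) = 0.333.
μ = 4.7 − (0)·0.333 = 4.700.
E[T] = exp(μ + σ²/2) = exp(4.700 + 0.0553) = 116 ms.

E[T] ≈ 116 ms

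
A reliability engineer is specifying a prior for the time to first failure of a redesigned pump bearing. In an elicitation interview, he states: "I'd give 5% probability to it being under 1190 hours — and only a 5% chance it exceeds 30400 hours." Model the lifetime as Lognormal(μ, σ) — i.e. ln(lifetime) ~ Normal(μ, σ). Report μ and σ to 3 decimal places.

If T ~ Lognormal(μ,σ) then ln T ~ Normal(μ,σ), so the p-quantile of ln T is μ + z_p·σ.
ln(1190) = 7.082 and ln(30400) = 10.32; z_{0.05} = -1.645, z_{0.95} = 1.645.
σ = (10.32 − 7.082)/(1.645 − (-1.645)) = 0.985.
μ = 7.082 − (-1.645)·0.985 = 8.702.

μ ≈ 8.702, σ ≈ 0.985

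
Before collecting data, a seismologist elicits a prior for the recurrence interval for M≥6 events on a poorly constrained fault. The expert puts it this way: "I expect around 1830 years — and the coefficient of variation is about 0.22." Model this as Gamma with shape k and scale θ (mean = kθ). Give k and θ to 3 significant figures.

k ≈ 20.7, θ ≈ 88.6

For Gamma(k, scale θ): mean = kθ, variance = kθ², so CV = 1/√k.
CV = 0.22, hence k = 1/CV² = 20.7.
Then θ = mean/k = 1830/20.7 = 88.6.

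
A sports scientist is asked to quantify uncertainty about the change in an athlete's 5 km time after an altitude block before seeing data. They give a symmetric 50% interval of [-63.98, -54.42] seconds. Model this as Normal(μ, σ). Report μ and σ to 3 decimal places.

A symmetric 50% interval runs μ ± z·σ with z = 0.6745.
Half-width = 4.78, so σ = 4.78/0.6745 = 7.087.
μ is the interval midpoint, -59.200.

μ = -59.200, σ = 7.087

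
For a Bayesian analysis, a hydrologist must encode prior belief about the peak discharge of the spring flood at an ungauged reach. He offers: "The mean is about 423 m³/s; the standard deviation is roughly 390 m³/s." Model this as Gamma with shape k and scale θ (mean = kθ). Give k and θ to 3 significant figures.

k ≈ 1.18, θ ≈ 360

For Gamma(k, scale θ): mean = kθ, variance = kθ², so CV = 1/√k.
CV = SD/mean = 390/423 = 0.922, hence k = 1/CV² = 1.18.
Then θ = mean/k = 423/1.18 = 360.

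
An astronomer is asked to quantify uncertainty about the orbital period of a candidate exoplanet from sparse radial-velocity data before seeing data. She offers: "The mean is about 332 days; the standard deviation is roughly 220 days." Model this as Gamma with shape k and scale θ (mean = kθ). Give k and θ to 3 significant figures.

For Gamma(k, scale θ): mean = kθ, variance = kθ², so CV = 1/√k.
CV = SD/mean = 220/332 = 0.6627, hence k = 1/CV² = 2.28.
Then θ = mean/k = 332/2.28 = 146.

k ≈ 2.28, θ ≈ 146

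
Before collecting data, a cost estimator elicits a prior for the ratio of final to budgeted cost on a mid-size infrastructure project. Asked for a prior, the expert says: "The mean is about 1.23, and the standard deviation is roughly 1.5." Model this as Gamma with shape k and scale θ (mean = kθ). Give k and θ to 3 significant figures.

k ≈ 0.672, θ ≈ 1.83

For Gamma(k, scale θ): mean = kθ, variance = kθ², so CV = 1/√k.
CV = SD/mean = 1.5/1.23 = 1.22, hence k = 1/CV² = 0.672.
Then θ = mean/k = 1.23/0.672 = 1.83.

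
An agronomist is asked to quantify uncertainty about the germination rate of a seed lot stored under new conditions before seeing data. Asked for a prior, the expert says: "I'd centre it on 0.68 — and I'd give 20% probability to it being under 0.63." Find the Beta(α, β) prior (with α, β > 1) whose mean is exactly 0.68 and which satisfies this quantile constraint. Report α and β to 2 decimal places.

α ≈ 40.94, β ≈ 19.27

With mean 0.68 fixed, write α = 0.68s, β = 0.32s where s = α+β.
Need P(θ < 0.63) = 0.2 under Beta(0.68s, 0.32s). Normal approximation: (q−m)/√(m(1−m)/s) ≈ z_{0.2} = -0.842, so s ≈ 0.68·0.32·(-0.842)²/(0.63−0.68)² = 61.7.
At s = 61.7: P(θ<0.63) ≈ 0.197. Adjusting to match 0.2 gives s ≈ 60.21.
So α = 0.68·60.21 ≈ 40.94, β = 0.32·60.21 ≈ 19.27.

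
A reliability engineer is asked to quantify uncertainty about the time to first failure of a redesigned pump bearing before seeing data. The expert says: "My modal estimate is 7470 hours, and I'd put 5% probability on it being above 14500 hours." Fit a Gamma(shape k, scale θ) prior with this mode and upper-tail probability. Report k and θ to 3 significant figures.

Gamma(k,θ) with k>1 has mode (k−1)θ, so θ = 7470/(k−1).
Need P(X < 14500) = 0.95 with θ tied to k this way. Start at k = 2, θ = 7470: P(X<14500) ≈ 0.578.
Too low — raise k to concentrate. Iterating converges to k ≈ 7.31.
Then θ = 7470/(7.31−1) ≈ 1180.

k ≈ 7.31, θ ≈ 1180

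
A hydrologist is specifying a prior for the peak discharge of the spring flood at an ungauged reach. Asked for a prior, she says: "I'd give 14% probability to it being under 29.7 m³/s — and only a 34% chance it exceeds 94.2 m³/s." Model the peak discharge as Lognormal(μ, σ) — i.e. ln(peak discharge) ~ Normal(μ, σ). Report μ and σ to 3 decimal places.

μ ≈ 4.226, σ ≈ 0.773

If T ~ Lognormal(μ,σ) then ln T ~ Normal(μ,σ), so the p-quantile of ln T is μ + z_p·σ.
ln(29.7) = 3.391 and ln(94.2) = 4.545; z_{0.14} = -1.08, z_{0.66} = 0.4125.
σ = (4.545 − 3.391)/(0.4125 − (-1.08)) = 0.773.
μ = 3.391 − (-1.08)·0.773 = 4.226.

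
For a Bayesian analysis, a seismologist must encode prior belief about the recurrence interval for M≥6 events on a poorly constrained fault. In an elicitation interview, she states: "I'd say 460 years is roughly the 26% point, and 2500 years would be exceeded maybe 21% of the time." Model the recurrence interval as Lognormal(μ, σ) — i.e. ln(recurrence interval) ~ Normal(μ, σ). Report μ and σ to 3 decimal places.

If T ~ Lognormal(μ,σ) then ln T ~ Normal(μ,σ), so the p-quantile of ln T is μ + z_p·σ.
ln(460) = 6.131 and ln(2500) = 7.824; z_{0.26} = -0.6433, z_{0.79} = 0.8064.
σ = (7.824 − 6.131)/(0.8064 − (-0.6433)) = 1.168.
μ = 6.131 − (-0.6433)·1.168 = 6.882.

μ ≈ 6.882, σ ≈ 1.168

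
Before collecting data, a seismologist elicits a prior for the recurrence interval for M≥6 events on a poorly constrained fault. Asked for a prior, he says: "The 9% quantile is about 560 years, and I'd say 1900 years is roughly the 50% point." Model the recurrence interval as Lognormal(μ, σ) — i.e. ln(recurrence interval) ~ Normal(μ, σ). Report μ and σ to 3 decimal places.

μ ≈ 7.550, σ ≈ 0.911

If T ~ Lognormal(μ,σ) then ln T ~ Normal(μ,σ), so the p-quantile of ln T is μ + z_p·σ.
ln(560) = 6.328 and ln(1900) = 7.55; z_{0.09} = -1.341, z_{0.5} = 0.
σ = (7.55 − 6.328)/(0 − (-1.341)) = 0.911.
μ = 6.328 − (-1.341)·0.911 = 7.550.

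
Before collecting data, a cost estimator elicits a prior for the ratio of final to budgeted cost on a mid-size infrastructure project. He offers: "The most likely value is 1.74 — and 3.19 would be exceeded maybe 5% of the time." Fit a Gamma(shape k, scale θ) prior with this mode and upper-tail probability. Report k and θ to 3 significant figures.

Gamma(k,θ) with k>1 has mode (k−1)θ, so θ = 1.74/(k−1).
Need P(X < 3.19) = 0.95 with θ tied to k this way. Start at k = 2, θ = 1.74: P(X<3.19) ≈ 0.547.
Too low — raise k to concentrate. Iterating converges to k ≈ 8.58.
Then θ = 1.74/(8.58−1) ≈ 0.23.

k ≈ 8.58, θ ≈ 0.23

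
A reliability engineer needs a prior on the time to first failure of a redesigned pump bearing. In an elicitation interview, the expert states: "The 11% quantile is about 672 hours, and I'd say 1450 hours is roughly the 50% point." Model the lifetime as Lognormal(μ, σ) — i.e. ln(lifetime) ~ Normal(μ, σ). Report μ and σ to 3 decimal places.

μ ≈ 7.279, σ ≈ 0.627

If T ~ Lognormal(μ,σ) then ln T ~ Normal(μ,σ), so the p-quantile of ln T is μ + z_p·σ.
ln(672) = 6.51 and ln(1450) = 7.279; z_{0.11} = -1.227, z_{0.5} = 0.
σ = (7.279 − 6.51)/(0 − (-1.227)) = 0.627.
μ = 6.51 − (-1.227)·0.627 = 7.279.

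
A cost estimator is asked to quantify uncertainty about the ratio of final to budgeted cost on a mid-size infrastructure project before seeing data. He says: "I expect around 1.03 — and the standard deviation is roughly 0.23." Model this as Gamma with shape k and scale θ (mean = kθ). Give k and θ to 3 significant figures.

For Gamma(k, scale θ): mean = kθ, variance = kθ², so CV = 1/√k.
CV = SD/mean = 0.23/1.03 = 0.2233, hence k = 1/CV² = 20.1.
Then θ = mean/k = 1.03/20.1 = 0.0514.

k ≈ 20.1, θ ≈ 0.0514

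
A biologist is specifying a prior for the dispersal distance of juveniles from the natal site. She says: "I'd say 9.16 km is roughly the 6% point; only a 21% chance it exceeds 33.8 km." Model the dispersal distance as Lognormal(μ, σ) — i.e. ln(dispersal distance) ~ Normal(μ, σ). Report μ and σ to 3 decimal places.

μ ≈ 3.075, σ ≈ 0.553

If T ~ Lognormal(μ,σ) then ln T ~ Normal(μ,σ), so the p-quantile of ln T is μ + z_p·σ.
ln(9.16) = 2.215 and ln(33.8) = 3.52; z_{0.06} = -1.555, z_{0.79} = 0.8064.
σ = (3.52 − 2.215)/(0.8064 − (-1.555)) = 0.553.
μ = 2.215 − (-1.555)·0.553 = 3.075.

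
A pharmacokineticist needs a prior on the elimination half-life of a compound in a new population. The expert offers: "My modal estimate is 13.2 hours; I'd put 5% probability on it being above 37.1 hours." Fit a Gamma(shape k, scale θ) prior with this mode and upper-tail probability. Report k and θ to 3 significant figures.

k ≈ 3.51, θ ≈ 5.27

Gamma(k,θ) with k>1 has mode (k−1)θ, so θ = 13.2/(k−1).
Need P(X < 37.1) = 0.95 with θ tied to k this way. Start at k = 2, θ = 13.2: P(X<37.1) ≈ 0.771.
Too low — raise k to concentrate. Iterating converges to k ≈ 3.51.
Then θ = 13.2/(3.51−1) ≈ 5.27.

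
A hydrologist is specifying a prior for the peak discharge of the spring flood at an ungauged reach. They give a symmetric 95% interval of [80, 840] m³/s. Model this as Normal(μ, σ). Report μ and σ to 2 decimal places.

μ = 460.00, σ = 193.88

A symmetric 95% interval runs μ ± z·σ with z = 1.96.
Half-width = 380, so σ = 380/1.96 = 193.88.
μ is the interval midpoint, 460.00.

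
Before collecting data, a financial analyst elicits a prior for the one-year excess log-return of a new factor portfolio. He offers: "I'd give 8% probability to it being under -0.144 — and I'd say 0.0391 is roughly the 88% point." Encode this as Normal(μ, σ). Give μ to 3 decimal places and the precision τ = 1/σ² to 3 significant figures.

μ = -0.044, τ = 199

For Normal(μ,σ), the p-quantile is μ + z_p·σ. Here z_{0.08} = -1.405, z_{0.88} = 1.175.
So -0.144 = μ − 1.405σ and 0.0391 = μ + 1.175σ.
Subtracting: σ = (0.0391 − -0.144)/(1.175 − (-1.405)) = 0.071.
Then μ = -0.144 − (-1.405)·0.071 = -0.044.
Precision τ = 1/σ² = 1/0.07097² = 199.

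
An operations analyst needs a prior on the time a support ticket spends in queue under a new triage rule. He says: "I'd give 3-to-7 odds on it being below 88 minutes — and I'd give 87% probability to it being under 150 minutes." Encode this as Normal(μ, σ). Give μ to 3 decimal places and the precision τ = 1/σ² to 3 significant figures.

μ = 107.695, τ = 0.000709

The p-quantile of Normal(μ,σ) is μ + z_p·σ, with z_{0.3} = -0.5244 and z_{0.87} = 1.126.
Eliminate σ: μ = (z₂·x₁ − z₁·x₂)/(z₂ − z₁) = (1.126·88 − (-0.5244)·150)/1.651 = 107.695.
Then σ = (x₂ − x₁)/(z₂ − z₁) = (150 − 88)/1.651 = 37.558.
Precision τ = 1/σ² = 1/37.56² = 0.000709.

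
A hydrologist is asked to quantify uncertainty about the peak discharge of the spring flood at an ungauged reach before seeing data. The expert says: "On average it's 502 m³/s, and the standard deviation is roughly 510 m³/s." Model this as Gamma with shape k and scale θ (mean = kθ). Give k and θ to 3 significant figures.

For Gamma(k, scale θ): mean = kθ, variance = kθ², so CV = 1/√k.
CV = SD/mean = 510/502 = 1.016, hence k = 1/CV² = 0.969.
Then θ = mean/k = 502/0.969 = 518.

k ≈ 0.969, θ ≈ 518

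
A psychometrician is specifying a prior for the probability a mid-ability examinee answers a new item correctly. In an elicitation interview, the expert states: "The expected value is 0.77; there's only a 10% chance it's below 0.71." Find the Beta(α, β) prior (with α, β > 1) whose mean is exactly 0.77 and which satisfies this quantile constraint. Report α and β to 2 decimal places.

With mean 0.77 fixed, write α = 0.77s, β = 0.23s where s = α+β.
Need P(θ < 0.71) = 0.1 under Beta(0.77s, 0.23s). Normal approximation: (q−m)/√(m(1−m)/s) ≈ z_{0.1} = -1.28, so s ≈ 0.77·0.23·(-1.28)²/(0.71−0.77)² = 80.8.
At s = 80.8: P(θ<0.71) ≈ 0.104. Adjusting to match 0.1 gives s ≈ 83.88.
So α = 0.77·83.88 ≈ 64.59, β = 0.23·83.88 ≈ 19.29.

α ≈ 64.59, β ≈ 19.29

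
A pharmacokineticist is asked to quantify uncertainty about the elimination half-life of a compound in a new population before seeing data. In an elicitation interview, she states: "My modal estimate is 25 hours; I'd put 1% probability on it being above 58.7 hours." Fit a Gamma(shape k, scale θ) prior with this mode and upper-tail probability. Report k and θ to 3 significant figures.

Gamma(k,θ) with k>1 has mode (k−1)θ, so θ = 25/(k−1).
Need P(X < 58.7) = 0.99 with θ tied to k this way. Start at k = 2, θ = 25: P(X<58.7) ≈ 0.680.
Too low — raise k to concentrate. Iterating converges to k ≈ 7.53.
Then θ = 25/(7.53−1) ≈ 3.83.

k ≈ 7.53, θ ≈ 3.83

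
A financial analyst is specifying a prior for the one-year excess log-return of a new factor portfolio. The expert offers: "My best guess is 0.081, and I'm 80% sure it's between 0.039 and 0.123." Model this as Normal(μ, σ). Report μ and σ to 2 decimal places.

μ = 0.08, σ = 0.03

A symmetric 80% interval runs μ ± z·σ with z = 1.282.
Half-width = 0.042, so σ = 0.042/1.282 = 0.03.
μ is the stated best guess, 0.08.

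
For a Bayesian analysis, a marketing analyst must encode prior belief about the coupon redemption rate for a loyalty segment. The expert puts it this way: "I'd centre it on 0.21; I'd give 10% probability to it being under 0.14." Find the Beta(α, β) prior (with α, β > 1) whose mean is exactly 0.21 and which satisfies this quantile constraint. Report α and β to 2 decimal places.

With mean 0.21 fixed, write α = 0.21s, β = 0.79s where s = α+β.
Need P(θ < 0.14) = 0.1 under Beta(0.21s, 0.79s). Normal approximation: (q−m)/√(m(1−m)/s) ≈ z_{0.1} = -1.28, so s ≈ 0.21·0.79·(-1.28)²/(0.14−0.21)² = 55.6.
At s = 55.6: P(θ<0.14) ≈ 0.089. Adjusting to match 0.1 gives s ≈ 50.88.
So α = 0.21·50.88 ≈ 10.68, β = 0.79·50.88 ≈ 40.19.

α ≈ 10.68, β ≈ 40.19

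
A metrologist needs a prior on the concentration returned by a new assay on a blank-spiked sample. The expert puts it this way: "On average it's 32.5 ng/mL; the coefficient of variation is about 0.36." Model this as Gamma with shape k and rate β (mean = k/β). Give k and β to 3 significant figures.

k ≈ 7.72, β ≈ 0.237

For Gamma(k, rate β): mean = k/β, variance = k/β², so CV = 1/√k.
CV = 0.36, hence k = 1/CV² = 7.72.
Then β = k/mean = 7.72/32.5 = 0.237.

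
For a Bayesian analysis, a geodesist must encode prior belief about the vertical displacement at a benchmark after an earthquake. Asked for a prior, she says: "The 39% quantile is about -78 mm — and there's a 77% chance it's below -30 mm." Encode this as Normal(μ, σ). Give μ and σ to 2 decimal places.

The p-quantile of Normal(μ,σ) is μ + z_p·σ, with z_{0.39} = -0.2793 and z_{0.77} = 0.7388.
Eliminate σ: μ = (z₂·x₁ − z₁·x₂)/(z₂ − z₁) = (0.7388·-78 − (-0.2793)·-30)/1.018 = -64.83.
Then σ = (x₂ − x₁)/(z₂ − z₁) = (-30 − -78)/1.018 = 47.14.

μ = -64.83, σ = 47.14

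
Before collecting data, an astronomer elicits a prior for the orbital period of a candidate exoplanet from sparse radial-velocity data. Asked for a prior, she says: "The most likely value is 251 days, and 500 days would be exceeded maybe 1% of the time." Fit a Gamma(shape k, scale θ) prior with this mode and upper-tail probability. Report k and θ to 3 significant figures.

k ≈ 11.3, θ ≈ 24.3

Gamma(k,θ) with k>1 has mode (k−1)θ, so θ = 251/(k−1).
Need P(X < 500) = 0.99 with θ tied to k this way. Start at k = 2, θ = 251: P(X<500) ≈ 0.592.
Too low — raise k to concentrate. Iterating converges to k ≈ 11.3.
Then θ = 251/(11.3−1) ≈ 24.3.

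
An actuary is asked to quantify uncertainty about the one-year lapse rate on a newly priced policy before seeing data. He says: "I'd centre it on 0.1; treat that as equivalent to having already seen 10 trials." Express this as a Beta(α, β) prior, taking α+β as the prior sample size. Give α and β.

α = 1, β = 9

Under the effective-sample-size interpretation, Beta(α, β) has prior mean α/(α+β) and prior sample size α+β.
So α+β = 10 and α/(α+β) = 0.1, giving α = 0.1·10 = 1 and β = 10 − 1 = 9.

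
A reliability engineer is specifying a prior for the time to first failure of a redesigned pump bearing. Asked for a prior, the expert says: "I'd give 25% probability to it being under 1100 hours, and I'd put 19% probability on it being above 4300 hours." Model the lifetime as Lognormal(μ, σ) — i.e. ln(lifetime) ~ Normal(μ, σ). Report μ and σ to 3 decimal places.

If T ~ Lognormal(μ,σ) then ln T ~ Normal(μ,σ), so the p-quantile of ln T is μ + z_p·σ.
ln(1100) = 7.003 and ln(4300) = 8.366; z_{0.25} = -0.6745, z_{0.81} = 0.8779.
σ = (8.366 − 7.003)/(0.8779 − (-0.6745)) = 0.878.
μ = 7.003 − (-0.6745)·0.878 = 7.595.

μ ≈ 7.595, σ ≈ 0.878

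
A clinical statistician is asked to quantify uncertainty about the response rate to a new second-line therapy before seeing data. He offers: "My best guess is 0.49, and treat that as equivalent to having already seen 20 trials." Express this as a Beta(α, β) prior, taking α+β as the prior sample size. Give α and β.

α = 9.8, β = 10.2

Under the effective-sample-size interpretation, Beta(α, β) has prior mean α/(α+β) and prior sample size α+β.
So α+β = 20 and α/(α+β) = 0.49, giving α = 0.49·20 = 9.8 and β = 20 − 9.8 = 10.2.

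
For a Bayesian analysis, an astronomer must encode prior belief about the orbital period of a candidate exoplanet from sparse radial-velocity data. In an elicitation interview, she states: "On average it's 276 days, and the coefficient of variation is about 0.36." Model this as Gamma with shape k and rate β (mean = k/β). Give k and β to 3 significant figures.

k ≈ 7.72, β ≈ 0.028

For Gamma(k, rate β): mean = k/β, variance = k/β², so CV = 1/√k.
CV = 0.36, hence k = 1/CV² = 7.72.
Then β = k/mean = 7.72/276 = 0.028.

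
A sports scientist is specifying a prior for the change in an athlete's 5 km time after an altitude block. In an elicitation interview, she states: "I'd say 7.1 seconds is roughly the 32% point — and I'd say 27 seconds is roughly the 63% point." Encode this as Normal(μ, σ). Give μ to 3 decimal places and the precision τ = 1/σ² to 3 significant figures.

μ = 18.741, τ = 0.00161

For Normal(μ,σ), the p-quantile is μ + z_p·σ. Here z_{0.32} = -0.4677, z_{0.63} = 0.3319.
So 7.1 = μ − 0.4677σ and 27 = μ + 0.3319σ.
Subtracting: σ = (27 − 7.1)/(0.3319 − (-0.4677)) = 24.889.
Then μ = 7.1 − (-0.4677)·24.889 = 18.741.
Precision τ = 1/σ² = 1/24.89² = 0.00161.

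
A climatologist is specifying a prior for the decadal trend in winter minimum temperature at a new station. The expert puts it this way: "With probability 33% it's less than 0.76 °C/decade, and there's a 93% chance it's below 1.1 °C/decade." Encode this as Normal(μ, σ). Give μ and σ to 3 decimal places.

μ = 0.838, σ = 0.177

The p-quantile of Normal(μ,σ) is μ + z_p·σ, with z_{0.33} = -0.4399 and z_{0.93} = 1.476.
Eliminate σ: μ = (z₂·x₁ − z₁·x₂)/(z₂ − z₁) = (1.476·0.76 − (-0.4399)·1.1)/1.916 = 0.838.
Then σ = (x₂ − x₁)/(z₂ − z₁) = (1.1 − 0.76)/1.916 = 0.177.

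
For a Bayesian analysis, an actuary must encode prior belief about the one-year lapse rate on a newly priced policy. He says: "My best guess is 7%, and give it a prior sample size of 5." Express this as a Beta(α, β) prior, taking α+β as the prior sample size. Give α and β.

Under the effective-sample-size interpretation, Beta(α, β) has prior mean α/(α+β) and prior sample size α+β.
So α+β = 5 and α/(α+β) = 0.07, giving α = 0.07·5 = 0.35 and β = 5 − 0.35 = 4.65.

α = 0.35, β = 4.65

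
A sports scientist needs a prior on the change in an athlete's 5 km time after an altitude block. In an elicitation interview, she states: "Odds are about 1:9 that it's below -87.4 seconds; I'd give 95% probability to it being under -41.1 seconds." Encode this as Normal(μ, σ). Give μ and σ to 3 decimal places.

μ = -67.124, σ = 15.821

The p-quantile of Normal(μ,σ) is μ + z_p·σ, with z_{0.1} = -1.282 and z_{0.95} = 1.645.
Eliminate σ: μ = (z₂·x₁ − z₁·x₂)/(z₂ − z₁) = (1.645·-87.4 − (-1.282)·-41.1)/2.926 = -67.124.
Then σ = (x₂ − x₁)/(z₂ − z₁) = (-41.1 − -87.4)/2.926 = 15.821.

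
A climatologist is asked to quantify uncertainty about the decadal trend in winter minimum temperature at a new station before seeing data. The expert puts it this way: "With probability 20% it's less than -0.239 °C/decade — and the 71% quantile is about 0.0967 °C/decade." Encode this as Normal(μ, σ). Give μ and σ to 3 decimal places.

For Normal(μ,σ), the p-quantile is μ + z_p·σ. Here z_{0.2} = -0.8416, z_{0.71} = 0.5534.
So -0.239 = μ − 0.8416σ and 0.0967 = μ + 0.5534σ.
Subtracting: σ = (0.0967 − -0.239)/(0.5534 − (-0.8416)) = 0.241.
Then μ = -0.239 − (-0.8416)·0.241 = -0.036.

μ = -0.036, σ = 0.241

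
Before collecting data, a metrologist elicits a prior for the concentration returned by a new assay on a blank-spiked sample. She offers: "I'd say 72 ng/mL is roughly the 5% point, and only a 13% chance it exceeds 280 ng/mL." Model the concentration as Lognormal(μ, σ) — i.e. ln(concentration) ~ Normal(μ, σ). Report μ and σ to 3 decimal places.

μ ≈ 5.083, σ ≈ 0.490

If T ~ Lognormal(μ,σ) then ln T ~ Normal(μ,σ), so the p-quantile of ln T is μ + z_p·σ.
ln(72) = 4.277 and ln(280) = 5.635; z_{0.05} = -1.645, z_{0.87} = 1.126.
σ = (5.635 − 4.277)/(1.126 − (-1.645)) = 0.490.
μ = 4.277 − (-1.645)·0.490 = 5.083.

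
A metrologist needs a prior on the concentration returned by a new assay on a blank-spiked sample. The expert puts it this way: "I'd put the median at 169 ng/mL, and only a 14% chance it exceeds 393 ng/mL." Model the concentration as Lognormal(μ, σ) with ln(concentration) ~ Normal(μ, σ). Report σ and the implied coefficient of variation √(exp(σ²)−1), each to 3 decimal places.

σ ≈ 0.781, CV ≈ 0.917

If T ~ Lognormal(μ,σ) then ln T ~ Normal(μ,σ), so the p-quantile of ln T is μ + z_p·σ.
ln(169) = 5.13 and ln(393) = 5.974; z_{0.5} = 0, z_{0.86} = 1.08.
σ = (5.974 − 5.13)/(1.08 − (0)) = 0.781.
μ = 5.13 − (0)·0.781 = 5.130.
CV = √(exp(σ²)−1) = √(exp(0.6102)−1) = 0.917.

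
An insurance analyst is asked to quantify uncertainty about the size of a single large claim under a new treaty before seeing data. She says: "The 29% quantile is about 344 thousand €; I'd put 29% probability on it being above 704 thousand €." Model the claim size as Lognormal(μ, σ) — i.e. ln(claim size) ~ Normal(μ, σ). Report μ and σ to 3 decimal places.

μ ≈ 6.199, σ ≈ 0.647

If T ~ Lognormal(μ,σ) then ln T ~ Normal(μ,σ), so the p-quantile of ln T is μ + z_p·σ.
ln(344) = 5.841 and ln(704) = 6.557; z_{0.29} = -0.5534, z_{0.71} = 0.5534.
σ = (6.557 − 5.841)/(0.5534 − (-0.5534)) = 0.647.
μ = 5.841 − (-0.5534)·0.647 = 6.199.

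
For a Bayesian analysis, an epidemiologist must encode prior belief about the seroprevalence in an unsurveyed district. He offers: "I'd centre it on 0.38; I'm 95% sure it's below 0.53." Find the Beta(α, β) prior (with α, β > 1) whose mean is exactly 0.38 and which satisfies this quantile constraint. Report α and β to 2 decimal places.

With mean 0.38 fixed, write α = 0.38s, β = 0.62s where s = α+β.
Need P(θ < 0.53) = 0.95 under Beta(0.38s, 0.62s). Normal approximation: (q−m)/√(m(1−m)/s) ≈ z_{0.95} = 1.64, so s ≈ 0.38·0.62·(1.64)²/(0.53−0.38)² = 28.3.
At s = 28.3: P(θ<0.53) ≈ 0.947. Adjusting to match 0.95 gives s ≈ 29.27.
So α = 0.38·29.27 ≈ 11.12, β = 0.62·29.27 ≈ 18.15.

α ≈ 11.12, β ≈ 18.15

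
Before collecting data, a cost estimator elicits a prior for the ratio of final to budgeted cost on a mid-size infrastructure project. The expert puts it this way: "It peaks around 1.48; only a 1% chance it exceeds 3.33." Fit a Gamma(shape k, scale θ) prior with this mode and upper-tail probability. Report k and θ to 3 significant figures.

k ≈ 8.3, θ ≈ 0.203

Gamma(k,θ) with k>1 has mode (k−1)θ, so θ = 1.48/(k−1).
Need P(X < 3.33) = 0.99 with θ tied to k this way. Start at k = 2, θ = 1.48: P(X<3.33) ≈ 0.657.
Too low — raise k to concentrate. Iterating converges to k ≈ 8.3.
Then θ = 1.48/(8.3−1) ≈ 0.203.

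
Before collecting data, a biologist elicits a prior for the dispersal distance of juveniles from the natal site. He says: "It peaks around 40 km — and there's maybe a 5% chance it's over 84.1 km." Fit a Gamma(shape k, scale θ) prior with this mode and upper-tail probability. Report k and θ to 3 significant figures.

Gamma(k,θ) with k>1 has mode (k−1)θ, so θ = 40/(k−1).
Need P(X < 84.1) = 0.95 with θ tied to k this way. Start at k = 2, θ = 40: P(X<84.1) ≈ 0.621.
Too low — raise k to concentrate. Iterating converges to k ≈ 6.
Then θ = 40/(6−1) ≈ 8.

k ≈ 6, θ ≈ 8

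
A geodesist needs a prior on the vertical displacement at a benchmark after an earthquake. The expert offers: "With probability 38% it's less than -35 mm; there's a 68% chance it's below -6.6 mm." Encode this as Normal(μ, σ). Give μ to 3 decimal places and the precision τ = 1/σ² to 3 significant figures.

For Normal(μ,σ), the p-quantile is μ + z_p·σ. Here z_{0.38} = -0.3055, z_{0.68} = 0.4677.
So -35 = μ − 0.3055σ and -6.6 = μ + 0.4677σ.
Subtracting: σ = (-6.6 − -35)/(0.4677 − (-0.3055)) = 36.731.
Then μ = -35 − (-0.3055)·36.731 = -23.779.
Precision τ = 1/σ² = 1/36.73² = 0.000741.

μ = -23.779, τ = 0.000741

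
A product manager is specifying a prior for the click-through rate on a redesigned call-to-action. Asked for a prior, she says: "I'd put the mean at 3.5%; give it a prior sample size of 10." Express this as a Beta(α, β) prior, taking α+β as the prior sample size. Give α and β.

Under the effective-sample-size interpretation, Beta(α, β) has prior mean α/(α+β) and prior sample size α+β.
So α+β = 10 and α/(α+β) = 0.035, giving α = 0.035·10 = 0.35 and β = 10 − 0.35 = 9.65.

α = 0.35, β = 9.65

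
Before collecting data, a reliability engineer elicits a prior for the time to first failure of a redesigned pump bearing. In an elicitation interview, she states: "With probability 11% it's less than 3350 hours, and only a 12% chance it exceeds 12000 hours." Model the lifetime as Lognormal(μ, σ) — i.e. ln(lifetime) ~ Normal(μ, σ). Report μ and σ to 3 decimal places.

μ ≈ 8.768, σ ≈ 0.531

If T ~ Lognormal(μ,σ) then ln T ~ Normal(μ,σ), so the p-quantile of ln T is μ + z_p·σ.
ln(3350) = 8.117 and ln(12000) = 9.393; z_{0.11} = -1.227, z_{0.88} = 1.175.
σ = (9.393 − 8.117)/(1.175 − (-1.227)) = 0.531.
μ = 8.117 − (-1.227)·0.531 = 8.768.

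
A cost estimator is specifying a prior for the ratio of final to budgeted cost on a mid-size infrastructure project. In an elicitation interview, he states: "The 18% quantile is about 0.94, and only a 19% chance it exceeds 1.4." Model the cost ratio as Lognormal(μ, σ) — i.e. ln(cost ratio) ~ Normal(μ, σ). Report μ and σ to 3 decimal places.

μ ≈ 0.141, σ ≈ 0.222

If T ~ Lognormal(μ,σ) then ln T ~ Normal(μ,σ), so the p-quantile of ln T is μ + z_p·σ.
ln(0.94) = -0.06188 and ln(1.4) = 0.3365; z_{0.18} = -0.9154, z_{0.81} = 0.8779.
σ = (0.3365 − -0.06188)/(0.8779 − (-0.9154)) = 0.222.
μ = -0.06188 − (-0.9154)·0.222 = 0.141.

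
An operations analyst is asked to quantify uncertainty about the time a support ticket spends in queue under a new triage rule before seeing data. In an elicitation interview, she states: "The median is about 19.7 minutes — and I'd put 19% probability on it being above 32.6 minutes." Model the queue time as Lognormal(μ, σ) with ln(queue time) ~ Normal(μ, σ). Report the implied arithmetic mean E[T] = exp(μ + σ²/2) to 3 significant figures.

If T ~ Lognormal(μ,σ) then ln T ~ Normal(μ,σ), so the p-quantile of ln T is μ + z_p·σ.
ln(19.7) = 2.981 and ln(32.6) = 3.484; z_{0.5} = 0, z_{0.81} = 0.8779.
σ = (3.484 − 2.981)/(0.8779 − (0)) = 0.574.
μ = 2.981 − (0)·0.574 = 2.981.
E[T] = exp(μ + σ²/2) = exp(2.981 + 0.1646) = 23.2 minutes.

E[T] ≈ 23.2 minutes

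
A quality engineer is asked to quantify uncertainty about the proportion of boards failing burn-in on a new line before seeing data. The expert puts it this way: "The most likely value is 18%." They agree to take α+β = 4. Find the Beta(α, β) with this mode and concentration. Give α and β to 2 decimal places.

For α,β > 1 the Beta mode is (α−1)/(α+β−2). With α+β = 4, the mode is (α−1)/2.
Set (α−1)/2 = 0.18 → α = 1 + 0.18·2 = 1.36.
β = 4 − α = 2.64.

α = 1.36, β = 2.64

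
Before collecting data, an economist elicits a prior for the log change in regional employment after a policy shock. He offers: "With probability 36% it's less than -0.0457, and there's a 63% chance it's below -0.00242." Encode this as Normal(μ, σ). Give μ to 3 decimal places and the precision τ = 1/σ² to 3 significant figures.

μ = -0.023, τ = 254

For Normal(μ,σ), the p-quantile is μ + z_p·σ. Here z_{0.36} = -0.3585, z_{0.63} = 0.3319.
So -0.0457 = μ − 0.3585σ and -0.00242 = μ + 0.3319σ.
Subtracting: σ = (-0.00242 − -0.0457)/(0.3319 − (-0.3585)) = 0.063.
Then μ = -0.0457 − (-0.3585)·0.063 = -0.023.
Precision τ = 1/σ² = 1/0.0627² = 254.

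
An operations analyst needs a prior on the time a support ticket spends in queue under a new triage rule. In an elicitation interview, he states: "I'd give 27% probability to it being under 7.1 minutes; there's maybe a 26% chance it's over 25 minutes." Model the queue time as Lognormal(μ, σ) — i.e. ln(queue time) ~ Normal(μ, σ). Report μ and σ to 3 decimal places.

μ ≈ 2.574, σ ≈ 1.002

If T ~ Lognormal(μ,σ) then ln T ~ Normal(μ,σ), so the p-quantile of ln T is μ + z_p·σ.
ln(7.1) = 1.96 and ln(25) = 3.219; z_{0.27} = -0.6128, z_{0.74} = 0.6433.
σ = (3.219 − 1.96)/(0.6433 − (-0.6128)) = 1.002.
μ = 1.96 − (-0.6128)·1.002 = 2.574.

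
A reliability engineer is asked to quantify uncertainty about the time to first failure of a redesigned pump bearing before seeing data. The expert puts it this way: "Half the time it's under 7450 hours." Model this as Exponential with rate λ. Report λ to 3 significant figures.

λ ≈ 9.3e-05

Exponential median = ln 2 / λ, so λ = ln 2 / 7450.0 = 9.3e-05.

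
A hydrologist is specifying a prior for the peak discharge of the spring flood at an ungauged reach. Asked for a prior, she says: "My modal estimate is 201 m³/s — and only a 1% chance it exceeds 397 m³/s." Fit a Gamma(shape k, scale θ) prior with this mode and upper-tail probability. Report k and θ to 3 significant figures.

k ≈ 11.6, θ ≈ 18.9

Gamma(k,θ) with k>1 has mode (k−1)θ, so θ = 201/(k−1).
Need P(X < 397) = 0.99 with θ tied to k this way. Start at k = 2, θ = 201: P(X<397) ≈ 0.587.
Too low — raise k to concentrate. Iterating converges to k ≈ 11.6.
Then θ = 201/(11.6−1) ≈ 18.9.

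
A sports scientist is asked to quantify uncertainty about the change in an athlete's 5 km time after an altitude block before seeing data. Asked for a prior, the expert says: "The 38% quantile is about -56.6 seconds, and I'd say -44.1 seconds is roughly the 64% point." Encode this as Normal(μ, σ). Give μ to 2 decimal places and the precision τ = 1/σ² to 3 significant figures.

The p-quantile of Normal(μ,σ) is μ + z_p·σ, with z_{0.38} = -0.3055 and z_{0.64} = 0.3585.
Eliminate σ: μ = (z₂·x₁ − z₁·x₂)/(z₂ − z₁) = (0.3585·-56.6 − (-0.3055)·-44.1)/0.6639 = -50.85.
Then σ = (x₂ − x₁)/(z₂ − z₁) = (-44.1 − -56.6)/0.6639 = 18.83.
Precision τ = 1/σ² = 1/18.83² = 0.00282.

μ = -50.85, τ = 0.00282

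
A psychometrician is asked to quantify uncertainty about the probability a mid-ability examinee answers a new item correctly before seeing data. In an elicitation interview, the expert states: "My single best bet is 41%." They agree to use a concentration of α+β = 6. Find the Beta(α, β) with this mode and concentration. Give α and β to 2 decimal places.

For α,β > 1 the Beta mode is (α−1)/(α+β−2). With α+β = 6, the mode is (α−1)/4.
Set (α−1)/4 = 0.41 → α = 1 + 0.41·4 = 2.64.
β = 6 − α = 3.36.

α = 2.64, β = 3.36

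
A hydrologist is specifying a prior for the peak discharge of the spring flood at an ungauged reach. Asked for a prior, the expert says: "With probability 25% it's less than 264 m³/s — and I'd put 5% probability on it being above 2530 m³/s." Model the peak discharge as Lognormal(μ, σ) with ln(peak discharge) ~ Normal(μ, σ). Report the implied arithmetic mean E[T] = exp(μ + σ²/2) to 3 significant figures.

If T ~ Lognormal(μ,σ) then ln T ~ Normal(μ,σ), so the p-quantile of ln T is μ + z_p·σ.
ln(264) = 5.576 and ln(2530) = 7.836; z_{0.25} = -0.6745, z_{0.95} = 1.645.
σ = (7.836 − 5.576)/(1.645 − (-0.6745)) = 0.974.
μ = 5.576 − (-0.6745)·0.974 = 6.233.
E[T] = exp(μ + σ²/2) = exp(6.233 + 0.4748) = 819 m³/s.

E[T] ≈ 819 m³/s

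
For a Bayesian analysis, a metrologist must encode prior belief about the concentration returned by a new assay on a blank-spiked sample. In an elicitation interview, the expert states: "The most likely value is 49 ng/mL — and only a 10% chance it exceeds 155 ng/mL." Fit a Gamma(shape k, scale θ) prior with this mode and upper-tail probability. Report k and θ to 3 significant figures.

k ≈ 2.43, θ ≈ 34.3

Gamma(k,θ) with k>1 has mode (k−1)θ, so θ = 49/(k−1).
Need P(X < 155) = 0.9 with θ tied to k this way. Start at k = 2, θ = 49: P(X<155) ≈ 0.824.
Too low — raise k to concentrate. Iterating converges to k ≈ 2.43.
Then θ = 49/(2.43−1) ≈ 34.3.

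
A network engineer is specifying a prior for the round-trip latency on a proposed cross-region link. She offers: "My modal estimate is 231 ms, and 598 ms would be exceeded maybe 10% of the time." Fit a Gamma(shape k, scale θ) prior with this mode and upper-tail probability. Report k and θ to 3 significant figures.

k ≈ 3.12, θ ≈ 109

Gamma(k,θ) with k>1 has mode (k−1)θ, so θ = 231/(k−1).
Need P(X < 598) = 0.9 with θ tied to k this way. Start at k = 2, θ = 231: P(X<598) ≈ 0.730.
Too low — raise k to concentrate. Iterating converges to k ≈ 3.12.
Then θ = 231/(3.12−1) ≈ 109.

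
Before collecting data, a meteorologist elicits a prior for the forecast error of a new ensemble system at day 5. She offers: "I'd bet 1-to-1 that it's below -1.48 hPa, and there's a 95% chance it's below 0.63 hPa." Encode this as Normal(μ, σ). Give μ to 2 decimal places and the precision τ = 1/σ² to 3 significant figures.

For Normal(μ,σ), the p-quantile is μ + z_p·σ. Here z_{0.5} = 0, z_{0.95} = 1.645.
So -1.48 = μ + 0σ and 0.63 = μ + 1.645σ.
Subtracting: σ = (0.63 − -1.48)/(1.645 − (0)) = 1.28.
Then μ = -1.48 − (0)·1.28 = -1.48.
Precision τ = 1/σ² = 1/1.283² = 0.608.

μ = -1.48, τ = 0.608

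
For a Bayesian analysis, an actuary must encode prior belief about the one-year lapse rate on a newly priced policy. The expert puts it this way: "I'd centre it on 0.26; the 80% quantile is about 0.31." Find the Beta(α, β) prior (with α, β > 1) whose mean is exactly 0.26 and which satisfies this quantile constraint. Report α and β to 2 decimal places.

α ≈ 13.62, β ≈ 38.77

With mean 0.26 fixed, write α = 0.26s, β = 0.74s where s = α+β.
Need P(θ < 0.31) = 0.8 under Beta(0.26s, 0.74s). Normal approximation: (q−m)/√(m(1−m)/s) ≈ z_{0.8} = 0.842, so s ≈ 0.26·0.74·(0.842)²/(0.31−0.26)² = 54.5.
At s = 54.5: P(θ<0.31) ≈ 0.804. Adjusting to match 0.8 gives s ≈ 52.39.
So α = 0.26·52.39 ≈ 13.62, β = 0.74·52.39 ≈ 38.77.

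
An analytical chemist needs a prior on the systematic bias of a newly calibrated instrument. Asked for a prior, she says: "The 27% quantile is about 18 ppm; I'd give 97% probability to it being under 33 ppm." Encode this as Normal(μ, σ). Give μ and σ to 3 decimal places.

The p-quantile of Normal(μ,σ) is μ + z_p·σ, with z_{0.27} = -0.6128 and z_{0.97} = 1.881.
Eliminate σ: μ = (z₂·x₁ − z₁·x₂)/(z₂ − z₁) = (1.881·18 − (-0.6128)·33)/2.494 = 21.686.
Then σ = (x₂ − x₁)/(z₂ − z₁) = (33 − 18)/2.494 = 6.015.

μ = 21.686, σ = 6.015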